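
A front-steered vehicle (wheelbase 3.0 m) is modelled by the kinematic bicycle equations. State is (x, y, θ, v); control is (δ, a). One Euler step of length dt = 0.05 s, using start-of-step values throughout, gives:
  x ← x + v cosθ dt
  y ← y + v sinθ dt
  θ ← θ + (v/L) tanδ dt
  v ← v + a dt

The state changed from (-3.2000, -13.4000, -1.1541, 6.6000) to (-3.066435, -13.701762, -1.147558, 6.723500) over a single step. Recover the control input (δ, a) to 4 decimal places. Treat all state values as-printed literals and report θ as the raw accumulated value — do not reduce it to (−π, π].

δ = 0.0594, a = 2.4700

a = (v'−v)/dt = (0.123500)/0.05 = 2.4700
Δθ = θ'−θ = 0.006542;  (v·dt/L) = 6.6000·0.05/3.0 = 0.110000
tan δ = Δθ·L/(v·dt) = 0.059473  →  δ = 0.0594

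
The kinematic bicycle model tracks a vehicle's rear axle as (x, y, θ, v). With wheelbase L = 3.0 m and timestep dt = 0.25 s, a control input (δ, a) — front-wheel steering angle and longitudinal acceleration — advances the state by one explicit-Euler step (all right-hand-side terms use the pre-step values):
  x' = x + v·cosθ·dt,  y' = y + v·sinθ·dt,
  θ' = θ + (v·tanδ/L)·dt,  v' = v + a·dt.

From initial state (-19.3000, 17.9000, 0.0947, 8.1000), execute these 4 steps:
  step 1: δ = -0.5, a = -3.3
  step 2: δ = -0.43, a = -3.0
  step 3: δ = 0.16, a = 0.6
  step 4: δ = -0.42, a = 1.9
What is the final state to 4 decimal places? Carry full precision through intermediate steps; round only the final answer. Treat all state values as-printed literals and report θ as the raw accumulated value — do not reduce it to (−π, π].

after step 1 (δ=-0.5, a=-3.3): (-17.284073, 18.091481, -0.274054, 7.275000)
after step 2 (δ=-0.43, a=-3.0): (-15.533196, 17.599261, -0.552093, 6.525000)
after step 3 (δ=0.16, a=0.6): (-14.144303, 16.743718, -0.464343, 6.675000)
after step 4 (δ=-0.42, a=1.9): (-12.652247, 15.996393, -0.712749, 7.150000)

(-12.6522, 15.9964, -0.7127, 7.1500)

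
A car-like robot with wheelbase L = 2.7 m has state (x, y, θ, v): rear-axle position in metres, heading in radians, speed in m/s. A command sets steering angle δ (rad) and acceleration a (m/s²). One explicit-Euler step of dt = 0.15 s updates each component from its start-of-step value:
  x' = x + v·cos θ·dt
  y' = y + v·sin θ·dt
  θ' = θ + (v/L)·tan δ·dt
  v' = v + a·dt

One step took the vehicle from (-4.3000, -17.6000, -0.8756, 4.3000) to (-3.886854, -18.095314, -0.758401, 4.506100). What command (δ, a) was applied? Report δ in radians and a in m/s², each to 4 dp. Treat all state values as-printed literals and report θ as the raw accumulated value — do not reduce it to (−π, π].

a = (v'−v)/dt = (0.206100)/0.15 = 1.3740
Δθ = θ'−θ = 0.117199;  (v·dt/L) = 4.3000·0.15/2.7 = 0.238889
tan δ = Δθ·L/(v·dt) = 0.490600  →  δ = 0.4561

δ = 0.4561, a = 1.3740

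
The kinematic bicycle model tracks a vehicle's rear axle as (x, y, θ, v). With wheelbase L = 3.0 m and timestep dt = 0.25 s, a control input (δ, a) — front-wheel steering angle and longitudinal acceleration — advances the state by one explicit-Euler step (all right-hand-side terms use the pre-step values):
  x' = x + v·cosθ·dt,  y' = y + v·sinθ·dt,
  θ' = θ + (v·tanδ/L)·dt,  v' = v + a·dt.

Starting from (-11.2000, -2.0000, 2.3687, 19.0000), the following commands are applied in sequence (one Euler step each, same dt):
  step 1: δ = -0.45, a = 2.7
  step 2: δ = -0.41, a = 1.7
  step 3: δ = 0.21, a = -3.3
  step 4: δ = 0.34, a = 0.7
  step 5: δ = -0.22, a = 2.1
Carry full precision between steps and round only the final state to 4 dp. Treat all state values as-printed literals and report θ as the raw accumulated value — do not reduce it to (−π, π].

(-11.2603, 19.4281, 1.4540, 19.9750)

after step 1 (δ=-0.45, a=2.7): (-14.600496, 1.316493, 1.603863, 19.675000)
after step 2 (δ=-0.41, a=1.7): (-14.763113, 6.232554, 0.891249, 20.100000)
after step 3 (δ=0.21, a=-3.3): (-11.605196, 10.141286, 1.248262, 19.275000)
after step 4 (δ=0.34, a=0.7): (-10.077792, 14.711558, 1.816452, 19.450000)
after step 5 (δ=-0.22, a=2.1): (-11.260316, 19.428076, 1.454002, 19.975000)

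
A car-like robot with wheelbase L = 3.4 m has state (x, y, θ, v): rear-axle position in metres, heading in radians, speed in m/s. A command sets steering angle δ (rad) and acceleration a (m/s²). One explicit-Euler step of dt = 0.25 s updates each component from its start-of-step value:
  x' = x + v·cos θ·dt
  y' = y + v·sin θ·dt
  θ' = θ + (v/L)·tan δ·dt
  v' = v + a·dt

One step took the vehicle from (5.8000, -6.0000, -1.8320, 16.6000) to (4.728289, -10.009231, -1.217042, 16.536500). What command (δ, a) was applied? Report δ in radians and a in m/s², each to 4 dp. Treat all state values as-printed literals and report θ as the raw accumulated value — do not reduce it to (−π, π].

a = (v'−v)/dt = (-0.063500)/0.25 = -0.2540
Δθ = θ'−θ = 0.614958;  (v·dt/L) = 16.6000·0.25/3.4 = 1.220588
tan δ = Δθ·L/(v·dt) = 0.503821  →  δ = 0.4667

δ = 0.4667, a = -0.2540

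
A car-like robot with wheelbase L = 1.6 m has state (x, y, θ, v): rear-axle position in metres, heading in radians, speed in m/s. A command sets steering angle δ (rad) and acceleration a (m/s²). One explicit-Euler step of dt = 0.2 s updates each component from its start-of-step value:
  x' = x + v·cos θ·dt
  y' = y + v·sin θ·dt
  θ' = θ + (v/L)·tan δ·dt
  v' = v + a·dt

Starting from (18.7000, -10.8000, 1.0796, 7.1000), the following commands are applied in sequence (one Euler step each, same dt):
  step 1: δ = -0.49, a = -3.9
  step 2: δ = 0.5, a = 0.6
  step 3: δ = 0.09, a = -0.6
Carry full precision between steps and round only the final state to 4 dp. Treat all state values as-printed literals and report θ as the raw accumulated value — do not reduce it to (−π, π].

after step 1 (δ=-0.49, a=-3.9): (19.369787, -9.547888, 0.606218, 6.320000)
after step 2 (δ=0.5, a=0.6): (20.408553, -8.827707, 1.037797, 6.440000)
after step 3 (δ=0.09, a=-0.6): (21.063011, -7.718369, 1.110443, 6.320000)

(21.0630, -7.7184, 1.1104, 6.3200)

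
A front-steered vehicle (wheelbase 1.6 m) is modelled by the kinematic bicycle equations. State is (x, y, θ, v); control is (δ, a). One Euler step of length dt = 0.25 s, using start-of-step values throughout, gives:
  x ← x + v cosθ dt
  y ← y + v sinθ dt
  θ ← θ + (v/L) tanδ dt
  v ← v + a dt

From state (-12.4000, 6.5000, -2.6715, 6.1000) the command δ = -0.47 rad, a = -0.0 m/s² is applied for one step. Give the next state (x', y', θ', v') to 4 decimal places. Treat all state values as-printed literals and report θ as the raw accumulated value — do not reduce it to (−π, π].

x' = -12.4000 + 6.1000·cos(-2.6715)·0.25 = -13.7596
y' = 6.5000 + 6.1000·sin(-2.6715)·0.25 = 5.8092
θ' = -2.6715 + (6.1000/1.6)·tan(-0.47)·0.25 = -3.1557
v' = 6.1000 + 0.0000·0.25 = 6.1000

(-13.7596, 5.8092, -3.1557, 6.1000)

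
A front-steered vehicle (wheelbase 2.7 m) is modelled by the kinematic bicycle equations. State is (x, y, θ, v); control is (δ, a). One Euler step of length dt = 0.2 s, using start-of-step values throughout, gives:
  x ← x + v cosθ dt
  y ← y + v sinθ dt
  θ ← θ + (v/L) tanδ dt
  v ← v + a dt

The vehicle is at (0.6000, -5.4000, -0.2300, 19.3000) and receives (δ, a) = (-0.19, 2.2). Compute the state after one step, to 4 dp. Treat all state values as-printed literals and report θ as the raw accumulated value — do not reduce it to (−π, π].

x' = 0.6000 + 19.3000·cos(-0.2300)·0.2 = 4.3584
y' = -5.4000 + 19.3000·sin(-0.2300)·0.2 = -6.2800
θ' = -0.2300 + (19.3000/2.7)·tan(-0.19)·0.2 = -0.5049
v' = 19.3000 + 2.2000·0.2 = 19.7400

(4.3584, -6.2800, -0.5049, 19.7400)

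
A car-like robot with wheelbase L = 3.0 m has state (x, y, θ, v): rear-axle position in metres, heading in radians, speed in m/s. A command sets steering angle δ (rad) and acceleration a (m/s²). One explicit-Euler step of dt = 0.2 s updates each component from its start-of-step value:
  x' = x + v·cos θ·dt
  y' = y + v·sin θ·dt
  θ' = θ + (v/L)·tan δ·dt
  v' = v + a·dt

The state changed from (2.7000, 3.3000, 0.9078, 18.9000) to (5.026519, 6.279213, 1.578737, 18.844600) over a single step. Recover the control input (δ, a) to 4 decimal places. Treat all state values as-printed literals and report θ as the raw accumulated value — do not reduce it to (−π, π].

δ = 0.4893, a = -0.2770

a = (v'−v)/dt = (-0.055400)/0.2 = -0.2770
Δθ = θ'−θ = 0.670937;  (v·dt/L) = 18.9000·0.2/3.0 = 1.260000
tan δ = Δθ·L/(v·dt) = 0.532490  →  δ = 0.4893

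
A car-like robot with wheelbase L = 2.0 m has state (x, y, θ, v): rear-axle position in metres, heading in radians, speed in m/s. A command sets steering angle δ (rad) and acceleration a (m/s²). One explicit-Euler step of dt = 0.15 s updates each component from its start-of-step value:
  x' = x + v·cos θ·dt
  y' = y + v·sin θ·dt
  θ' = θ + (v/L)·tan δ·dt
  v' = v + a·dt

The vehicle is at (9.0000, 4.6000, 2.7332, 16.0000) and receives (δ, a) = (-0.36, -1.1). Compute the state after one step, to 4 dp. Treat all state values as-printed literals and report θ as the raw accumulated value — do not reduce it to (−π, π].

(6.7974, 5.5531, 2.2815, 15.8350)

x' = 9.0000 + 16.0000·cos(2.7332)·0.15 = 6.7974
y' = 4.6000 + 16.0000·sin(2.7332)·0.15 = 5.5531
θ' = 2.7332 + (16.0000/2.0)·tan(-0.36)·0.15 = 2.2815
v' = 16.0000 − 1.1000·0.15 = 15.8350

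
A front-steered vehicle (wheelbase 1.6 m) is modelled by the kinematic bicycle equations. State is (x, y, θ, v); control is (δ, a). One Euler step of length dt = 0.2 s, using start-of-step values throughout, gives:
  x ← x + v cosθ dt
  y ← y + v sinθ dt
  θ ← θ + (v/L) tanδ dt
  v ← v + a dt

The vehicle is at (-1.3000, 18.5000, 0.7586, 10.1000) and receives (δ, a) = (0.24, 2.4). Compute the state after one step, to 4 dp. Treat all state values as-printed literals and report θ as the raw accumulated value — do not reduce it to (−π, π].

x' = -1.3000 + 10.1000·cos(0.7586)·0.2 = 0.1661
y' = 18.5000 + 10.1000·sin(0.7586)·0.2 = 19.8896
θ' = 0.7586 + (10.1000/1.6)·tan(0.24)·0.2 = 1.0676
v' = 10.1000 + 2.4000·0.2 = 10.5800

(0.1661, 19.8896, 1.0676, 10.5800)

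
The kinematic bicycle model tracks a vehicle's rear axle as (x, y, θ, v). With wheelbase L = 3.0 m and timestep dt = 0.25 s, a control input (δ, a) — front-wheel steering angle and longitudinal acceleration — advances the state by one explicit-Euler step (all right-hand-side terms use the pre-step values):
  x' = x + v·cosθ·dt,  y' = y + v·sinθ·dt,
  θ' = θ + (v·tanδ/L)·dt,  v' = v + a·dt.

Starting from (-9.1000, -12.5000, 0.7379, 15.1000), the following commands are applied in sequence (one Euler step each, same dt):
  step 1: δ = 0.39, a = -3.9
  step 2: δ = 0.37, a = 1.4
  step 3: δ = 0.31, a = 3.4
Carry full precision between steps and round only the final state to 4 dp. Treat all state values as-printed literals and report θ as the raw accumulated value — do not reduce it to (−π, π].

after step 1 (δ=0.39, a=-3.9): (-6.306942, -9.960423, 1.255144, 14.125000)
after step 2 (δ=0.37, a=1.4): (-5.210713, -6.603638, 1.711691, 14.475000)
after step 3 (δ=0.31, a=3.4): (-5.718892, -3.020747, 2.098086, 15.325000)

(-5.7189, -3.0207, 2.0981, 15.3250)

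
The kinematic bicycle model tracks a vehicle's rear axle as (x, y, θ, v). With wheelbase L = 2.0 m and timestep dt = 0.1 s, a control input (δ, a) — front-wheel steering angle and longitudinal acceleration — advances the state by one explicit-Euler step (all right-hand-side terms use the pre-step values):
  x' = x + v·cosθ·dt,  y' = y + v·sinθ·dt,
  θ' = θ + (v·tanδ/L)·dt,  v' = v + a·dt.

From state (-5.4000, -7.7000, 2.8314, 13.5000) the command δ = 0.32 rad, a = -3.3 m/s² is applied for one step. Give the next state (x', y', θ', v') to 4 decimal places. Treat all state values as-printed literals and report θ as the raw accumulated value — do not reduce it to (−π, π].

(-6.6856, -7.2879, 3.0551, 13.1700)

x' = -5.4000 + 13.5000·cos(2.8314)·0.1 = -6.6856
y' = -7.7000 + 13.5000·sin(2.8314)·0.1 = -7.2879
θ' = 2.8314 + (13.5000/2.0)·tan(0.32)·0.1 = 3.0551
v' = 13.5000 − 3.3000·0.1 = 13.1700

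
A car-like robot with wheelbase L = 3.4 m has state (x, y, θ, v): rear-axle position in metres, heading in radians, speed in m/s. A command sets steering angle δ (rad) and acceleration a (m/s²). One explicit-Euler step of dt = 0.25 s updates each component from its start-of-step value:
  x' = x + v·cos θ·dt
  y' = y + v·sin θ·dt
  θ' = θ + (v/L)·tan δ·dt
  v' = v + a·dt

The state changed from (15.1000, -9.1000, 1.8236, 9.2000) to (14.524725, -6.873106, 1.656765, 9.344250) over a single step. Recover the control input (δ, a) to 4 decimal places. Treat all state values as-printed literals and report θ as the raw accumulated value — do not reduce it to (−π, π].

a = (v'−v)/dt = (0.144250)/0.25 = 0.5770
Δθ = θ'−θ = -0.166835;  (v·dt/L) = 9.2000·0.25/3.4 = 0.676471
tan δ = Δθ·L/(v·dt) = -0.246626  →  δ = -0.2418

δ = -0.2418, a = 0.5770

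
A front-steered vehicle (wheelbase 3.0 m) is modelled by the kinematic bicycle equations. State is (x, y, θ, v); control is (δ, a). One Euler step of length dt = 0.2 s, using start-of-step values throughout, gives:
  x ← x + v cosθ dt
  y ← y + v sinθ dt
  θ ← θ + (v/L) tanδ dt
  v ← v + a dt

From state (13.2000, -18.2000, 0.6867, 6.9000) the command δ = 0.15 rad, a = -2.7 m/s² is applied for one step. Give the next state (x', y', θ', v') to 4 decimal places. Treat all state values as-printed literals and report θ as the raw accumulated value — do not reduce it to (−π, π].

(14.2672, -17.3251, 0.7562, 6.3600)

x' = 13.2000 + 6.9000·cos(0.6867)·0.2 = 14.2672
y' = -18.2000 + 6.9000·sin(0.6867)·0.2 = -17.3251
θ' = 0.6867 + (6.9000/3.0)·tan(0.15)·0.2 = 0.7562
v' = 6.9000 − 2.7000·0.2 = 6.3600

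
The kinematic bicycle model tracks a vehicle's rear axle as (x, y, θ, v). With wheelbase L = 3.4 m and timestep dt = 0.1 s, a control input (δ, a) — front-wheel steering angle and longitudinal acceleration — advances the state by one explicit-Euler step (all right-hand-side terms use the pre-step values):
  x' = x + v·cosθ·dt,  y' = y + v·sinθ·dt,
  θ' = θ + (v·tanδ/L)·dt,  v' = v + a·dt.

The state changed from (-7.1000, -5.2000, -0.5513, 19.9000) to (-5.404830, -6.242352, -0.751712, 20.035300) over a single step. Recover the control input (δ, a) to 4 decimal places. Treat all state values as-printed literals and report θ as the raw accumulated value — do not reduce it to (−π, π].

a = (v'−v)/dt = (0.135300)/0.1 = 1.3530
Δθ = θ'−θ = -0.200412;  (v·dt/L) = 19.9000·0.1/3.4 = 0.585294
tan δ = Δθ·L/(v·dt) = -0.342412  →  δ = -0.3299

δ = -0.3299, a = 1.3530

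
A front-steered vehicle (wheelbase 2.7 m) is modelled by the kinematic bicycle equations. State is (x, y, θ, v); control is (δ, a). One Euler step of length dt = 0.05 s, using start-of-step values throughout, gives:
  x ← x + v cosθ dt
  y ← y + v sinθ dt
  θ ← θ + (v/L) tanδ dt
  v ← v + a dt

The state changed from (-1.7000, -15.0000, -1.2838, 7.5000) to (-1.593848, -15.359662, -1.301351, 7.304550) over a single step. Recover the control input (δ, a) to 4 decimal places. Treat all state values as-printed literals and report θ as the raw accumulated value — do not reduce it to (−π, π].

δ = -0.1257, a = -3.9090

a = (v'−v)/dt = (-0.195450)/0.05 = -3.9090
Δθ = θ'−θ = -0.017551;  (v·dt/L) = 7.5000·0.05/2.7 = 0.138889
tan δ = Δθ·L/(v·dt) = -0.126367  →  δ = -0.1257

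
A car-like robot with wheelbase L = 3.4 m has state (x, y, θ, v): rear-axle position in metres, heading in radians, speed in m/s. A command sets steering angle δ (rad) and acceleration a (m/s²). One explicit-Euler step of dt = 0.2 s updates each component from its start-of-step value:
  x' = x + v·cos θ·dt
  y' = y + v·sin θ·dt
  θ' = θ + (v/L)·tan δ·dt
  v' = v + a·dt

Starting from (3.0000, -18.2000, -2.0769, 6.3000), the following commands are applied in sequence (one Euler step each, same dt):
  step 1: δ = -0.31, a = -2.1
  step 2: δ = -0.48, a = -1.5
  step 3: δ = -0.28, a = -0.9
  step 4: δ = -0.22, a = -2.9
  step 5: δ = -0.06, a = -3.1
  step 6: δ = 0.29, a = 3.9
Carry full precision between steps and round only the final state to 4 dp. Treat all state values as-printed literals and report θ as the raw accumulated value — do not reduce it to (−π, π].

(-1.4450, -22.7089, -2.4844, 4.9800)

after step 1 (δ=-0.31, a=-2.1): (2.389186, -19.302046, -2.195610, 5.880000)
after step 2 (δ=-0.48, a=-1.5): (1.701290, -20.255867, -2.375680, 5.580000)
after step 3 (δ=-0.28, a=-0.9): (0.896933, -21.029473, -2.470065, 5.400000)
after step 4 (δ=-0.22, a=-2.9): (0.051431, -21.701431, -2.541097, 4.820000)
after step 5 (δ=-0.06, a=-3.1): (-0.743923, -22.246140, -2.558129, 4.200000)
after step 6 (δ=0.29, a=3.9): (-1.444953, -22.708911, -2.484404, 4.980000)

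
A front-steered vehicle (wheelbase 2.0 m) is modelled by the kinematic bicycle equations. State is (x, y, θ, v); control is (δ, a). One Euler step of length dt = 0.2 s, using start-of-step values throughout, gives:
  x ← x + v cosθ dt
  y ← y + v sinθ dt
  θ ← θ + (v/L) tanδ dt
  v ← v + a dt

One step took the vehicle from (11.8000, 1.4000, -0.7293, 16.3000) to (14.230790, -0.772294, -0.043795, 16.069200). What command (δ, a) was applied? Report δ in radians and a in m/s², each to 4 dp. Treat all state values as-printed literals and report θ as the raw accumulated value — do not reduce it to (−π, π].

δ = 0.3981, a = -1.1540

a = (v'−v)/dt = (-0.230800)/0.2 = -1.1540
Δθ = θ'−θ = 0.685505;  (v·dt/L) = 16.3000·0.2/2.0 = 1.630000
tan δ = Δθ·L/(v·dt) = 0.420555  →  δ = 0.3981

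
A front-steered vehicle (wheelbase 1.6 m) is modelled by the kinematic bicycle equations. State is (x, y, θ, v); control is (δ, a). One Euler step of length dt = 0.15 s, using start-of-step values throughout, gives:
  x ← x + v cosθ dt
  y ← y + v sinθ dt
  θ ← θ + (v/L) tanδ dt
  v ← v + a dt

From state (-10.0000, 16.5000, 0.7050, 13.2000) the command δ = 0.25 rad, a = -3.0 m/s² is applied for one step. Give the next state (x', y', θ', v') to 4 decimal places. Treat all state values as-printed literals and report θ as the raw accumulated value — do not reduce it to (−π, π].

x' = -10.0000 + 13.2000·cos(0.7050)·0.15 = -8.4920
y' = 16.5000 + 13.2000·sin(0.7050)·0.15 = 17.7831
θ' = 0.7050 + (13.2000/1.6)·tan(0.25)·0.15 = 1.0210
v' = 13.2000 − 3.0000·0.15 = 12.7500

(-8.4920, 17.7831, 1.0210, 12.7500)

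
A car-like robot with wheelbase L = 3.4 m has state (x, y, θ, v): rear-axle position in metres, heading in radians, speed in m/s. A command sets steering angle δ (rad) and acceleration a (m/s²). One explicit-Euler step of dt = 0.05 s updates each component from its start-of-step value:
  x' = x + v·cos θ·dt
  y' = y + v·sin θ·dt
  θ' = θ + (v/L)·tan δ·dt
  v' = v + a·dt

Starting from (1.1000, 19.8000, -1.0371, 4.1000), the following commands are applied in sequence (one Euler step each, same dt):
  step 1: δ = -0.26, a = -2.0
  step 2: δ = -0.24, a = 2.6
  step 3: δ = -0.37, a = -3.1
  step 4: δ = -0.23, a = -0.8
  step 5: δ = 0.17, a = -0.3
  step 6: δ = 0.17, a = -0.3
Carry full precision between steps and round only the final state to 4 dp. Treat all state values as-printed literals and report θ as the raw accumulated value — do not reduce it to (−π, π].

(1.6728, 18.7425, -1.0849, 3.9050)

after step 1 (δ=-0.26, a=-2.0): (1.204287, 19.623509, -1.053140, 4.000000)
after step 2 (δ=-0.24, a=2.6): (1.303256, 19.449713, -1.067535, 4.130000)
after step 3 (δ=-0.37, a=-3.1): (1.402848, 19.268816, -1.091092, 3.975000)
after step 4 (δ=-0.23, a=-0.8): (1.494575, 19.092498, -1.104779, 3.935000)
after step 5 (δ=0.17, a=-0.3): (1.582981, 18.916729, -1.094845, 3.920000)
after step 6 (δ=0.17, a=-0.3): (1.672785, 18.742513, -1.084950, 3.905000)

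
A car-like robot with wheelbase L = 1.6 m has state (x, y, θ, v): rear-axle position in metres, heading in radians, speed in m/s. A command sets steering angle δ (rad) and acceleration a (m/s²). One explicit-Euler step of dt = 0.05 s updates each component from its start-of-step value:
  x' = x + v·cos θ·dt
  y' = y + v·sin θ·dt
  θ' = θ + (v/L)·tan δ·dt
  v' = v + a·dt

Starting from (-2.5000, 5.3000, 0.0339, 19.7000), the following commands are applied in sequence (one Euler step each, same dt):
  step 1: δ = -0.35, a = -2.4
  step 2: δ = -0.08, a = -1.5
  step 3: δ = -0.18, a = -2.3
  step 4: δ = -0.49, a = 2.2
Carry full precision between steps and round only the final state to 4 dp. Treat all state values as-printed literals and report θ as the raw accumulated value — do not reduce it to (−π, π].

(1.3034, 4.5828, -0.6740, 19.5000)

after step 1 (δ=-0.35, a=-2.4): (-1.515566, 5.333385, -0.190821, 19.580000)
after step 2 (δ=-0.08, a=-1.5): (-0.554336, 5.147703, -0.239875, 19.505000)
after step 3 (δ=-0.18, a=-2.3): (0.392990, 4.916002, -0.350791, 19.390000)
after step 4 (δ=-0.49, a=2.2): (1.303449, 4.582842, -0.673991, 19.500000)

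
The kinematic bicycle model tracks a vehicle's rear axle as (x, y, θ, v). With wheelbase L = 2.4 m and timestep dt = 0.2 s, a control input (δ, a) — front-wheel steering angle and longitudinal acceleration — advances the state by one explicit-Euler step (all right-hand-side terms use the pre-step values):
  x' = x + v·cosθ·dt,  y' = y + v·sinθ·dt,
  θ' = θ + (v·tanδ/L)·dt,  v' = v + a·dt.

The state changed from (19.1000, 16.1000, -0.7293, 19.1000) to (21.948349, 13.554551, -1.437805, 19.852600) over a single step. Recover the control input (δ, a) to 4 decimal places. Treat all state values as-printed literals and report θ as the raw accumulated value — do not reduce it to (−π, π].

a = (v'−v)/dt = (0.752600)/0.2 = 3.7630
Δθ = θ'−θ = -0.708505;  (v·dt/L) = 19.1000·0.2/2.4 = 1.591667
tan δ = Δθ·L/(v·dt) = -0.445134  →  δ = -0.4188

δ = -0.4188, a = 3.7630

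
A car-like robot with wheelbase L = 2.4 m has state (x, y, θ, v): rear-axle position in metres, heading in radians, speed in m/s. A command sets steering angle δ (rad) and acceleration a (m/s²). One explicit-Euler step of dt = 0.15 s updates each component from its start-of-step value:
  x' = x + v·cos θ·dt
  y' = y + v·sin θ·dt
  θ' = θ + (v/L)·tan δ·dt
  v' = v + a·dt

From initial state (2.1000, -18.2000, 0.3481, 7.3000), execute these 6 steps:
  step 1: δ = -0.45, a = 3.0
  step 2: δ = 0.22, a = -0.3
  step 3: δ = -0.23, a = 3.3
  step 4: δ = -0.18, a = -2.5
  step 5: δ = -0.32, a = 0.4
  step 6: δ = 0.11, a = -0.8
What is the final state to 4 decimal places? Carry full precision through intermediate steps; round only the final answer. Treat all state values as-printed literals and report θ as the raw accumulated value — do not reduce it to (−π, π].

after step 1 (δ=-0.45, a=3.0): (3.129325, -17.826482, 0.127706, 7.750000)
after step 2 (δ=0.22, a=-0.3): (4.282358, -17.678427, 0.236022, 7.705000)
after step 3 (δ=-0.23, a=3.3): (5.406066, -17.408170, 0.123267, 8.200000)
after step 4 (δ=-0.18, a=-2.5): (6.626733, -17.256935, 0.030008, 7.825000)
after step 5 (δ=-0.32, a=0.4): (7.799955, -17.221719, -0.132062, 7.885000)
after step 6 (δ=0.11, a=-0.8): (8.972406, -17.377462, -0.077633, 7.765000)

(8.9724, -17.3775, -0.0776, 7.7650)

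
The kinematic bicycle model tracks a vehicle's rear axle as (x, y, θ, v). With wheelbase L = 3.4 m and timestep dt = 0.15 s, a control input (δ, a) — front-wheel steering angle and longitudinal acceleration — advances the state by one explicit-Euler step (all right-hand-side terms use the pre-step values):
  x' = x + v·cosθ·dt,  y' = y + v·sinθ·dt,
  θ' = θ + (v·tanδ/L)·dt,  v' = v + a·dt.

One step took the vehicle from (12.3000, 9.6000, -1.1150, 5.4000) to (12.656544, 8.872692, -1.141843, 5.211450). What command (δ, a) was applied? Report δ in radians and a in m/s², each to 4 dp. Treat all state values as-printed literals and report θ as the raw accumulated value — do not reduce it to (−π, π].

a = (v'−v)/dt = (-0.188550)/0.15 = -1.2570
Δθ = θ'−θ = -0.026843;  (v·dt/L) = 5.4000·0.15/3.4 = 0.238235
tan δ = Δθ·L/(v·dt) = -0.112674  →  δ = -0.1122

δ = -0.1122, a = -1.2570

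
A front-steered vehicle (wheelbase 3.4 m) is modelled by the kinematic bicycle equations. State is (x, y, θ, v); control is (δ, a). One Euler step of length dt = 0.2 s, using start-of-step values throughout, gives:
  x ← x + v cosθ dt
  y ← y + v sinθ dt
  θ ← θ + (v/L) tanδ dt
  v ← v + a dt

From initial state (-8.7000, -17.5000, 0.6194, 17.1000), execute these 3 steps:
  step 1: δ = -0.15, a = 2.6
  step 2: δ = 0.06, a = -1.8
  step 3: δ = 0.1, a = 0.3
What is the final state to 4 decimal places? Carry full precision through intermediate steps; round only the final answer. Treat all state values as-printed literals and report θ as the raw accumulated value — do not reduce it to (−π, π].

after step 1 (δ=-0.15, a=2.6): (-5.915344, -15.514530, 0.467376, 17.620000)
after step 2 (δ=0.06, a=-1.8): (-2.769280, -13.926809, 0.529639, 17.260000)
after step 3 (δ=0.1, a=0.3): (0.209760, -12.182785, 0.631508, 17.320000)

(0.2098, -12.1828, 0.6315, 17.3200)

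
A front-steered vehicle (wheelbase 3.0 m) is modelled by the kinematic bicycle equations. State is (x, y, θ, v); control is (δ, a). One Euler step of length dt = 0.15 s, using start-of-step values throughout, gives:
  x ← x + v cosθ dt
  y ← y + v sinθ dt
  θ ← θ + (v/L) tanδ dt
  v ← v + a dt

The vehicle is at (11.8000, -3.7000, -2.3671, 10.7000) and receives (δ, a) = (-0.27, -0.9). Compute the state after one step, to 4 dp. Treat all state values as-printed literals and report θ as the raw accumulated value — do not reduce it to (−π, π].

(10.6528, -4.8225, -2.5152, 10.5650)

x' = 11.8000 + 10.7000·cos(-2.3671)·0.15 = 10.6528
y' = -3.7000 + 10.7000·sin(-2.3671)·0.15 = -4.8225
θ' = -2.3671 + (10.7000/3.0)·tan(-0.27)·0.15 = -2.5152
v' = 10.7000 − 0.9000·0.15 = 10.5650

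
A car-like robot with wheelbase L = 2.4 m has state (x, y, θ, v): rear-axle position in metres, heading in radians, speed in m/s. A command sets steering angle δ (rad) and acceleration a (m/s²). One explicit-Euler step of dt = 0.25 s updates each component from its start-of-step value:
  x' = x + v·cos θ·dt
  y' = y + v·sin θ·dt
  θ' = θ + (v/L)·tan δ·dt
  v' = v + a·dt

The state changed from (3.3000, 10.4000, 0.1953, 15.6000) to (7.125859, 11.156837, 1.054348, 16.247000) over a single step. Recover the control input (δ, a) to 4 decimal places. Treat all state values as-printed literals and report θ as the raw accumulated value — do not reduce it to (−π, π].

δ = 0.4863, a = 2.5880

a = (v'−v)/dt = (0.647000)/0.25 = 2.5880
Δθ = θ'−θ = 0.859048;  (v·dt/L) = 15.6000·0.25/2.4 = 1.625000
tan δ = Δθ·L/(v·dt) = 0.528645  →  δ = 0.4863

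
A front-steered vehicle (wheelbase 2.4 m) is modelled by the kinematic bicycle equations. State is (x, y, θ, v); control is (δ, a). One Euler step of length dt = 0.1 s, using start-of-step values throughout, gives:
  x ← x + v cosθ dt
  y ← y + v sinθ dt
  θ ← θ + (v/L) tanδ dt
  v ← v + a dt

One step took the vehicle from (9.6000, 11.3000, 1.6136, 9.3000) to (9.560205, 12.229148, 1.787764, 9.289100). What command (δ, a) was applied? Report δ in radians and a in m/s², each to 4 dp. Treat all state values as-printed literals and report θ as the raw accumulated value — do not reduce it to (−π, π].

a = (v'−v)/dt = (-0.010900)/0.1 = -0.1090
Δθ = θ'−θ = 0.174164;  (v·dt/L) = 9.3000·0.1/2.4 = 0.387500
tan δ = Δθ·L/(v·dt) = 0.449455  →  δ = 0.4224

δ = 0.4224, a = -0.1090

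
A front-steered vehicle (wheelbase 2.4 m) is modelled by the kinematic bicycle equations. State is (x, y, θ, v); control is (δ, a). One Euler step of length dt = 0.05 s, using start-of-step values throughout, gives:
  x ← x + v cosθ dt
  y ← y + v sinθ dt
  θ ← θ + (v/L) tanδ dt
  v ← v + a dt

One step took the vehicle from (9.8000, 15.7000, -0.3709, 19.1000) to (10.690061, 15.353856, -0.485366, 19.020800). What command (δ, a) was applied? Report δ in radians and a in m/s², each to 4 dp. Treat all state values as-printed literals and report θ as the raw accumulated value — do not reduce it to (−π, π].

a = (v'−v)/dt = (-0.079200)/0.05 = -1.5840
Δθ = θ'−θ = -0.114466;  (v·dt/L) = 19.1000·0.05/2.4 = 0.397917
tan δ = Δθ·L/(v·dt) = -0.287663  →  δ = -0.2801

δ = -0.2801, a = -1.5840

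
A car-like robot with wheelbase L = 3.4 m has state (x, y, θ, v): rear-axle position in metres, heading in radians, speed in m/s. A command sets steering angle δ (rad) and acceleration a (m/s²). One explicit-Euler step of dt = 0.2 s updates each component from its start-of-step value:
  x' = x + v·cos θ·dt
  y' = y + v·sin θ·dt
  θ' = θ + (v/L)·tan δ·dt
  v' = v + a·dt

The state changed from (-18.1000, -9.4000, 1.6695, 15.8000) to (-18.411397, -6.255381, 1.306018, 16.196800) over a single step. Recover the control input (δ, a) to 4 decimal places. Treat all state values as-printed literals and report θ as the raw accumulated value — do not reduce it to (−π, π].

a = (v'−v)/dt = (0.396800)/0.2 = 1.9840
Δθ = θ'−θ = -0.363482;  (v·dt/L) = 15.8000·0.2/3.4 = 0.929412
tan δ = Δθ·L/(v·dt) = -0.391088  →  δ = -0.3728

δ = -0.3728, a = 1.9840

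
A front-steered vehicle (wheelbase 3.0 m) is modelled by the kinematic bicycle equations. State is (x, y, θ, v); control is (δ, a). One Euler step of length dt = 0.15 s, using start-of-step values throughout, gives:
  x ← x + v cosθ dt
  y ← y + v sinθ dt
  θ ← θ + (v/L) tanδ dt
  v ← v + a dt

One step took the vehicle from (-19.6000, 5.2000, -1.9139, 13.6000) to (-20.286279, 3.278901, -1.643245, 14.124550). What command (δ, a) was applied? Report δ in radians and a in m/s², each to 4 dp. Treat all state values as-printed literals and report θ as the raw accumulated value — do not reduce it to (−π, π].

δ = 0.3788, a = 3.4970

a = (v'−v)/dt = (0.524550)/0.15 = 3.4970
Δθ = θ'−θ = 0.270655;  (v·dt/L) = 13.6000·0.15/3.0 = 0.680000
tan δ = Δθ·L/(v·dt) = 0.398022  →  δ = 0.3788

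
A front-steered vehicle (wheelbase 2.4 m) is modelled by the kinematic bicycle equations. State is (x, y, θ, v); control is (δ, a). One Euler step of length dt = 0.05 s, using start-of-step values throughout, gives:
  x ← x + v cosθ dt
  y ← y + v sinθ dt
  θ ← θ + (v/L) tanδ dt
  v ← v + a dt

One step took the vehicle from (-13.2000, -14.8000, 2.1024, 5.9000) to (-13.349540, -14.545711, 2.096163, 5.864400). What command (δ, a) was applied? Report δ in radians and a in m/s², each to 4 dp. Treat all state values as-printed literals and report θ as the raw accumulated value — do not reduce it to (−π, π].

δ = -0.0507, a = -0.7120

a = (v'−v)/dt = (-0.035600)/0.05 = -0.7120
Δθ = θ'−θ = -0.006237;  (v·dt/L) = 5.9000·0.05/2.4 = 0.122917
tan δ = Δθ·L/(v·dt) = -0.050742  →  δ = -0.0507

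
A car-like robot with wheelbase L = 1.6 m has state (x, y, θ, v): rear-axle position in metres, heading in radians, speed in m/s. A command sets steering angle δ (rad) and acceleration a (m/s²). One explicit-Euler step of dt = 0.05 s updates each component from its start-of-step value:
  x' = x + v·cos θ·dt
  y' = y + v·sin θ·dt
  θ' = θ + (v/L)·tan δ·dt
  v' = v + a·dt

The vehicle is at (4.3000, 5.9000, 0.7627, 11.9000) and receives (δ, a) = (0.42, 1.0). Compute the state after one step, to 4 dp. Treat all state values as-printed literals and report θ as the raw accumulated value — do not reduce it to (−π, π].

x' = 4.3000 + 11.9000·cos(0.7627)·0.05 = 4.7302
y' = 5.9000 + 11.9000·sin(0.7627)·0.05 = 6.3111
θ' = 0.7627 + (11.9000/1.6)·tan(0.42)·0.05 = 0.9288
v' = 11.9000 + 1.0000·0.05 = 11.9500

(4.7302, 6.3111, 0.9288, 11.9500)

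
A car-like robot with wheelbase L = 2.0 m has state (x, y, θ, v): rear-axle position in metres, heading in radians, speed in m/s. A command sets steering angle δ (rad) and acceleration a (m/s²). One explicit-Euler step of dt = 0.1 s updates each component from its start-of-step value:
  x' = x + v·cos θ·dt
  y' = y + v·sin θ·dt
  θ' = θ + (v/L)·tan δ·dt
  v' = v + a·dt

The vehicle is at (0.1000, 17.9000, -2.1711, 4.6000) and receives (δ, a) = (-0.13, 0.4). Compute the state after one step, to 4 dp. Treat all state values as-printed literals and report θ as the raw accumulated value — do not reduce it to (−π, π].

(-0.1599, 17.5204, -2.2012, 4.6400)

x' = 0.1000 + 4.6000·cos(-2.1711)·0.1 = -0.1599
y' = 17.9000 + 4.6000·sin(-2.1711)·0.1 = 17.5204
θ' = -2.1711 + (4.6000/2.0)·tan(-0.13)·0.1 = -2.2012
v' = 4.6000 + 0.4000·0.1 = 4.6400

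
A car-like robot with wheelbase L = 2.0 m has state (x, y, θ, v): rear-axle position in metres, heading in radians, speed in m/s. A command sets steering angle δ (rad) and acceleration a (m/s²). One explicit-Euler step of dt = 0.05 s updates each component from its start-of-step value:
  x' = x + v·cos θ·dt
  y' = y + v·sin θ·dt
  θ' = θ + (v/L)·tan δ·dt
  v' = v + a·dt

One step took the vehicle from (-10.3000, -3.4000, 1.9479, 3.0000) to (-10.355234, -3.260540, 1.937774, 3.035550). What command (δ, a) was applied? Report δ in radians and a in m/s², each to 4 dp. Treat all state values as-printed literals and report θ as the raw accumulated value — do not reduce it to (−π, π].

a = (v'−v)/dt = (0.035550)/0.05 = 0.7110
Δθ = θ'−θ = -0.010126;  (v·dt/L) = 3.0000·0.05/2.0 = 0.075000
tan δ = Δθ·L/(v·dt) = -0.135013  →  δ = -0.1342

δ = -0.1342, a = 0.7110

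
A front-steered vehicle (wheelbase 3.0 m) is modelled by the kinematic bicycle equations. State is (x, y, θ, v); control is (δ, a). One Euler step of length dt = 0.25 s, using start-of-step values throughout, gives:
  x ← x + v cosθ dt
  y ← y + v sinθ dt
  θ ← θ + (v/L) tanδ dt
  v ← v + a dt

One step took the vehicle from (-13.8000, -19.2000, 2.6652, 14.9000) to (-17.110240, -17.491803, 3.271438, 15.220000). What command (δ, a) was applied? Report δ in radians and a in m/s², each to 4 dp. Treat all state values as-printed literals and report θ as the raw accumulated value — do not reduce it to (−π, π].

δ = 0.4542, a = 1.2800

a = (v'−v)/dt = (0.320000)/0.25 = 1.2800
Δθ = θ'−θ = 0.606238;  (v·dt/L) = 14.9000·0.25/3.0 = 1.241667
tan δ = Δθ·L/(v·dt) = 0.488245  →  δ = 0.4542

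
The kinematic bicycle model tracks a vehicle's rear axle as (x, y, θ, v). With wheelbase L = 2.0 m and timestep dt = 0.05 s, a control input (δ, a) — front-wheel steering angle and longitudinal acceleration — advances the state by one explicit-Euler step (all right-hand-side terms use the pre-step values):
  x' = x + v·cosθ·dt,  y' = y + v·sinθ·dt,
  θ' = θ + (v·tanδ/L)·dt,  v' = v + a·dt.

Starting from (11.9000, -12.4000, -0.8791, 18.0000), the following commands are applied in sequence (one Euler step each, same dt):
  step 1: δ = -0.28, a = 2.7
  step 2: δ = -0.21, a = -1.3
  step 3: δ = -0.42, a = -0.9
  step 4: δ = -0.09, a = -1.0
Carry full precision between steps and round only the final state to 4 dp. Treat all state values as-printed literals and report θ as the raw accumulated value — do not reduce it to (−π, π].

after step 1 (δ=-0.28, a=2.7): (12.474060, -13.093149, -1.008499, 18.135000)
after step 2 (δ=-0.21, a=-1.3): (12.957476, -13.860289, -1.105133, 18.070000)
after step 3 (δ=-0.42, a=-0.9): (13.363162, -14.667588, -1.306872, 18.025000)
after step 4 (δ=-0.09, a=-1.0): (13.598272, -15.537631, -1.347538, 17.975000)

(13.5983, -15.5376, -1.3475, 17.9750)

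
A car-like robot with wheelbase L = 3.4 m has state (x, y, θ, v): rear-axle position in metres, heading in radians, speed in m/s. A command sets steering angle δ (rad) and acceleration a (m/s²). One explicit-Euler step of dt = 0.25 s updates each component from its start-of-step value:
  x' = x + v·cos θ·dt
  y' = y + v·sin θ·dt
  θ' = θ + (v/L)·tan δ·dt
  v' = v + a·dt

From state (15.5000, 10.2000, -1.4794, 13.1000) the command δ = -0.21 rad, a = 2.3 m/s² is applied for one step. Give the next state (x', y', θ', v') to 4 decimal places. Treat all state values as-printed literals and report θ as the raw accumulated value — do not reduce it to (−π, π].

x' = 15.5000 + 13.1000·cos(-1.4794)·0.25 = 15.7989
y' = 10.2000 + 13.1000·sin(-1.4794)·0.25 = 6.9387
θ' = -1.4794 + (13.1000/3.4)·tan(-0.21)·0.25 = -1.6847
v' = 13.1000 + 2.3000·0.25 = 13.6750

(15.7989, 6.9387, -1.6847, 13.6750)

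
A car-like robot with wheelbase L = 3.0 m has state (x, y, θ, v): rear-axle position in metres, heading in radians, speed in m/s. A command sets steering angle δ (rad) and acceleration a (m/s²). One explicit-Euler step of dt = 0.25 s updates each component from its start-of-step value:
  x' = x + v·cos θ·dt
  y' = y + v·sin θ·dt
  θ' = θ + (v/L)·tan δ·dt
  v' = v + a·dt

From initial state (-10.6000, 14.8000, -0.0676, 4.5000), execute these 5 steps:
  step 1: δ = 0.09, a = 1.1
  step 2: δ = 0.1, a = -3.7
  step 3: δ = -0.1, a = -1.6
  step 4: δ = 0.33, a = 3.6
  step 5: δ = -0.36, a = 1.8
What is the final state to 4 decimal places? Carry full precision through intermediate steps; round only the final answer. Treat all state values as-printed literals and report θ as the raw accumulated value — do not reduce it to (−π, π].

(-5.3752, 14.7459, -0.0640, 4.8000)

after step 1 (δ=0.09, a=1.1): (-9.477570, 14.724008, -0.033759, 4.775000)
after step 2 (δ=0.1, a=-3.7): (-8.284500, 14.683716, 0.006166, 3.850000)
after step 3 (δ=-0.1, a=-1.6): (-7.322018, 14.689651, -0.026024, 3.450000)
after step 4 (δ=0.33, a=3.6): (-6.459810, 14.667208, 0.072451, 4.350000)
after step 5 (δ=-0.36, a=1.8): (-5.375163, 14.745930, -0.063995, 4.800000)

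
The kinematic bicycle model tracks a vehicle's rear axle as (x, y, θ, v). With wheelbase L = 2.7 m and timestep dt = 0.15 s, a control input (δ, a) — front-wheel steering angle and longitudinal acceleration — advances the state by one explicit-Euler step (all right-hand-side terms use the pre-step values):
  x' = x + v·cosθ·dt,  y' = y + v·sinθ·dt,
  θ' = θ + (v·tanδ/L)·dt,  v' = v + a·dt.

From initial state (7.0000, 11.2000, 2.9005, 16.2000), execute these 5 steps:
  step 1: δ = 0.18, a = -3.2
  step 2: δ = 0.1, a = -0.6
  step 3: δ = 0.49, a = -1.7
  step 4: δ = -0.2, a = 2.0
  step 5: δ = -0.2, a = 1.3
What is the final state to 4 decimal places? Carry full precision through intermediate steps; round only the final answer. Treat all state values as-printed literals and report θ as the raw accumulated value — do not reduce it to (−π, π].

(-4.3536, 10.1910, 3.2654, 15.8700)

after step 1 (δ=0.18, a=-3.2): (4.640281, 11.780196, 3.064273, 15.720000)
after step 2 (δ=0.1, a=-0.6): (2.289326, 11.962335, 3.151898, 15.630000)
after step 3 (δ=0.49, a=-1.7): (-0.055049, 11.938174, 3.615057, 15.375000)
after step 4 (δ=-0.2, a=2.0): (-2.107598, 10.886588, 3.441909, 15.675000)
after step 5 (δ=-0.2, a=1.3): (-4.353613, 10.191037, 3.265382, 15.870000)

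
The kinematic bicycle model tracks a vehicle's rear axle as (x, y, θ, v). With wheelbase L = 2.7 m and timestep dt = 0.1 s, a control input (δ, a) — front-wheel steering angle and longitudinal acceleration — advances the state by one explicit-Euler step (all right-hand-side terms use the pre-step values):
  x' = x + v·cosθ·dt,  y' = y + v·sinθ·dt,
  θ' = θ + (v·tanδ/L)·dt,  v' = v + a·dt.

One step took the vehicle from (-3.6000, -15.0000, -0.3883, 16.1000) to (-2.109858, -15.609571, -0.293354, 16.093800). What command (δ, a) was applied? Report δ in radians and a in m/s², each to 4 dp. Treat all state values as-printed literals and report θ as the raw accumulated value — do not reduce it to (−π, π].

a = (v'−v)/dt = (-0.006200)/0.1 = -0.0620
Δθ = θ'−θ = 0.094946;  (v·dt/L) = 16.1000·0.1/2.7 = 0.596296
tan δ = Δθ·L/(v·dt) = 0.159226  →  δ = 0.1579

δ = 0.1579, a = -0.0620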